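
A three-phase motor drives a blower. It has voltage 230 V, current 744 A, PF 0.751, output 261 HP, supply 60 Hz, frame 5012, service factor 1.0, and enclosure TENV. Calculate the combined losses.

P_in = √3·V·I·cosφ = 1.732×230×744×0.751 = 222581 W
P_out = 261×746 = 194706 W
Losses = P_in − P_out = 222581 − 194706 = 27875 W

27.9 kW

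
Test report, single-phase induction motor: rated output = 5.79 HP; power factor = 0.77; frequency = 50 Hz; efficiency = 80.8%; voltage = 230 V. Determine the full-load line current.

30.2 A

P_out = 5.79 × 746 = 4319 W
P_in = P_out / η = 4319 / 0.808 = 5345 W
I = P_in / (V·cosφ) = 5345 / (230 × 0.77) = 30.2 A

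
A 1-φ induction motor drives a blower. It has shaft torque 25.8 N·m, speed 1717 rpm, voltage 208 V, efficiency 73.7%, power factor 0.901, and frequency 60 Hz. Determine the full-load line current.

ω = 2π×1717/60 = 179.8 rad/s; P_out = τω = 25.8 × 179.8 = 4639 W
P_in = P_out / η = 4639 / 0.737 = 6294 W
I = P_in / (V·cosφ) = 6294 / (208 × 0.901) = 33.6 A

33.6 A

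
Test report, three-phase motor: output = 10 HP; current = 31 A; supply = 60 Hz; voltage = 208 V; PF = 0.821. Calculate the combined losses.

P_in = √3·V·I·cosφ = 1.732×208×31×0.821 = 9169 W
P_out = 10×746 = 7460 W
Losses = P_in − P_out = 9169 − 7460 = 1709 W

1710 W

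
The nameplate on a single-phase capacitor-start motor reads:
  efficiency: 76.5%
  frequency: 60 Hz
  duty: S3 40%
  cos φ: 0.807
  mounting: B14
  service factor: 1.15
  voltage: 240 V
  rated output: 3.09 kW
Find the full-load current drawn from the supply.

20.9 A

P_out = 3.09 kW = 3090 W
P_in = P_out / η = 3090 / 0.765 = 4039 W
I = P_in / (V·cosφ) = 4039 / (240 × 0.807) = 20.9 A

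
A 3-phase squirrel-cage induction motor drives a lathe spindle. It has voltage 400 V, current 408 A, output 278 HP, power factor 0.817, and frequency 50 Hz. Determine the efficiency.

89.8 %

P_out = 278 × 746 = 207388 W
P_in = √3·V_L·I_L·cosφ = 1.732 × 400 × 408 × 0.817 = 230935 W
η = P_out / P_in = 207388 / 230935 = 0.898 = 89.8%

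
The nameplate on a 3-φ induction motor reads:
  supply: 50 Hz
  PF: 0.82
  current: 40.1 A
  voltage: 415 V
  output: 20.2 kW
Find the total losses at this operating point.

3.44 kW

P_in = √3·V·I·cosφ = 1.732×415×40.1×0.82 = 23635 W
P_out = 20200 W
Losses = P_in − P_out = 23635 − 20200 = 3435 W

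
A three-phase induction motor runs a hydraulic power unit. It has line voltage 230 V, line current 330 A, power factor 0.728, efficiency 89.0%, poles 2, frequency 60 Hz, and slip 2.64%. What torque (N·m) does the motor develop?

232 N·m

P_in = √3·V·I·cosφ = 1.732 × 230 × 330 × 0.728 = 95702 W
P_out = η·P_in = 0.89 × 95702 = 85175 W
n_s = 120×60/2 = 3600 rpm; n = 3600×(1−0.0264) = 3505 rpm
ω = 2π×3505/60 = 367 rad/s
τ = P_out/ω = 85175/367 = 232 N·m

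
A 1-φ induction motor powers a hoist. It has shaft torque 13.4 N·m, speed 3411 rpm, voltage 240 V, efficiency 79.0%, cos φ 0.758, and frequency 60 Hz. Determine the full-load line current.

33.3 A

ω = 2π×3411/60 = 357.2 rad/s; P_out = τω = 13.4 × 357.2 = 4786 W
P_in = P_out / η = 4786 / 0.790 = 6058 W
I = P_in / (V·cosφ) = 6058 / (240 × 0.758) = 33.3 A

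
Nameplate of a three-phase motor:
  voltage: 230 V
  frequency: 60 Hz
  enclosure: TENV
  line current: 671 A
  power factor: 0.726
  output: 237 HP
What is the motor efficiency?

P_out = 237 × 746 = 176802 W
P_in = √3·V_L·I_L·cosφ = 1.732 × 230 × 671 × 0.726 = 194059 W
η = P_out / P_in = 176802 / 194059 = 0.911 = 91.1%

91.1 %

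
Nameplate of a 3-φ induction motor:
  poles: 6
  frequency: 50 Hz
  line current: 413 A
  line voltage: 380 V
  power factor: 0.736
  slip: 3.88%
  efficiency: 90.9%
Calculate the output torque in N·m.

P_in = √3·V·I·cosφ = 1.732 × 380 × 413 × 0.736 = 200060 W
P_out = η·P_in = 0.909 × 200060 = 181855 W
n_s = 120×50/6 = 1000 rpm; n = 1000×(1−0.0388) = 961 rpm
ω = 2π×961/60 = 100.6 rad/s
τ = P_out/ω = 181855/100.6 = 1810 N·m

1810 N·m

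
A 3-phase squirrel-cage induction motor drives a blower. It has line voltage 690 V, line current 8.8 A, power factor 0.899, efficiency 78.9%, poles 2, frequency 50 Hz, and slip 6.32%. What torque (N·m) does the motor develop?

25.3 N·m

P_in = √3·V·I·cosφ = 1.732 × 690 × 8.8 × 0.899 = 9455 W
P_out = η·P_in = 0.789 × 9455 = 7460 W
n_s = 120×50/2 = 3000 rpm; n = 3000×(1−0.0632) = 2810 rpm
ω = 2π×2810/60 = 294.3 rad/s
τ = P_out/ω = 7460/294.3 = 25.3 N·m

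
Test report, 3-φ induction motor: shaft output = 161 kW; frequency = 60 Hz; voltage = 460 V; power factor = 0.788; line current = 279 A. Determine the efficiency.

P_out = 161 kW = 161000 W
P_in = √3·V_L·I_L·cosφ = 1.732 × 460 × 279 × 0.788 = 175160 W
η = P_out / P_in = 161000 / 175160 = 0.919 = 91.9%

91.9 %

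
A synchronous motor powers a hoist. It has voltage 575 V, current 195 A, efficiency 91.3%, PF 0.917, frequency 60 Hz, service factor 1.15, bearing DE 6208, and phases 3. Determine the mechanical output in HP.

218 HP

P_in = √3·V·I·cosφ = 1.732 × 575 × 195 × 0.917 = 178082 W
P_out = η·P_in = 0.913 × 178082 = 162589 W
= 162589/746 = 218 HP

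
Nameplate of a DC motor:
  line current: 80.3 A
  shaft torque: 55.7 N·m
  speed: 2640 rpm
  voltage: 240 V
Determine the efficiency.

ω = 2π × 2640/60 = 276.5 rad/s; P_out = τω = 55.7 × 276.5 = 15401 W
P_in = V·I = 240 × 80.3 = 19272 W
η = P_out / P_in = 15401 / 19272 = 0.799 = 79.9%

79.9 %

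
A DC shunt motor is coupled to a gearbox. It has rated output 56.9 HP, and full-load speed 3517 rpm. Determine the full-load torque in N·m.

115 N·m

P_out = 56.9 × 746 = 42447 W
ω = 2π × 3517/60 = 368.3 rad/s
τ = P_out/ω = 42447/368.3 = 115 N·m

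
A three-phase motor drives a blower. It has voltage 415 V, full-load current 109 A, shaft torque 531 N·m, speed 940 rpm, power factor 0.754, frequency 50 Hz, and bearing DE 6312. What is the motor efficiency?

88.5 %

ω = 2π × 940/60 = 98.44 rad/s; P_out = τω = 531 × 98.44 = 52272 W
P_in = √3·V_L·I_L·cosφ = 1.732 × 415 × 109 × 0.754 = 59074 W
η = P_out / P_in = 52272 / 59074 = 0.885 = 88.5%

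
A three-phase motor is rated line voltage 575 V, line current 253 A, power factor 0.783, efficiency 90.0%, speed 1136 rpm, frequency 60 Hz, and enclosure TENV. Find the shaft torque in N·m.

1490 N·m

P_in = √3·V·I·cosφ = 1.732 × 575 × 253 × 0.783 = 197287 W
P_out = η·P_in = 0.9 × 197287 = 177558 W
n = 1136 rpm
ω = 2π×1136/60 = 119 rad/s
τ = P_out/ω = 177558/119 = 1490 N·m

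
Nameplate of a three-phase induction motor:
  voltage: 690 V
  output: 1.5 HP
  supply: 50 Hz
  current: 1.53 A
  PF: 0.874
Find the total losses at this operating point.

P_in = √3·V·I·cosφ = 1.732×690×1.53×0.874 = 1598 W
P_out = 1.5×746 = 1119 W
Losses = P_in − P_out = 1598 − 1119 = 479 W

479 W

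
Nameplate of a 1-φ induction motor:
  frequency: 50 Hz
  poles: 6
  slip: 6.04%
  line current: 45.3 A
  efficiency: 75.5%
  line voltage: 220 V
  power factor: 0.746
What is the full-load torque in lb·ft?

42.1 lb·ft

P_in = V·I·cosφ = 220 × 45.3 × 0.746 = 7435 W
P_out = η·P_in = 0.755 × 7435 = 5613 W
n_s = 120×50/6 = 1000 rpm; n = 1000×(1−0.0604) = 940 rpm
ω = 2π×940/60 = 98.44 rad/s
τ = P_out/ω = 5613/98.44 = 57.02 N·m
In lb·ft: 57.02/1.356 = 42.1 lb·ft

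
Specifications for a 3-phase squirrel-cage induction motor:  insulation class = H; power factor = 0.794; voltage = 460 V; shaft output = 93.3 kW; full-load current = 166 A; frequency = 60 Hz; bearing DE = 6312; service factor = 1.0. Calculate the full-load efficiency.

P_out = 93.3 kW = 93300 W
P_in = √3·V_L·I_L·cosφ = 1.732 × 460 × 166 × 0.794 = 105011 W
η = P_out / P_in = 93300 / 105011 = 0.888 = 88.8%

88.8 %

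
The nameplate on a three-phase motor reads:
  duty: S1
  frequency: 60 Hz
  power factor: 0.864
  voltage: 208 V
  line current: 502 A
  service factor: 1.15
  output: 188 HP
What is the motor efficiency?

89.8 %

P_out = 188 × 746 = 140248 W
P_in = √3·V_L·I_L·cosφ = 1.732 × 208 × 502 × 0.864 = 156253 W
η = P_out / P_in = 140248 / 156253 = 0.898 = 89.8%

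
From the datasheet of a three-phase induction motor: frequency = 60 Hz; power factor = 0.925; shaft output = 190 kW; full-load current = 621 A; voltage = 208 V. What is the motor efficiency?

91.8 %

P_out = 190 kW = 190000 W
P_in = √3·V_L·I_L·cosφ = 1.732 × 208 × 621 × 0.925 = 206940 W
η = P_out / P_in = 190000 / 206940 = 0.918 = 91.8%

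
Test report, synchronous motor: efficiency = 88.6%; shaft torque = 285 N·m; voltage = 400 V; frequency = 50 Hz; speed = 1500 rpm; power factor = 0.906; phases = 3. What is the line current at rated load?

80.5 A

ω = 2π×1500/60 = 157.1 rad/s; P_out = τω = 285 × 157.1 = 44774 W
P_in = P_out / η = 44774 / 0.886 = 50535 W
I_L = P_in / (√3·V_L·cosφ) = 50535 / (1.732 × 400 × 0.906) = 80.5 A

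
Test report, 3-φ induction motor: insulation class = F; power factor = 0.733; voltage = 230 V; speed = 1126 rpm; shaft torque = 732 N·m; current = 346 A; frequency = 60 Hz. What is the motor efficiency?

ω = 2π × 1126/60 = 117.9 rad/s; P_out = τω = 732 × 117.9 = 86303 W
P_in = √3·V_L·I_L·cosφ = 1.732 × 230 × 346 × 0.733 = 101031 W
η = P_out / P_in = 86303 / 101031 = 0.854 = 85.4%

85.4 %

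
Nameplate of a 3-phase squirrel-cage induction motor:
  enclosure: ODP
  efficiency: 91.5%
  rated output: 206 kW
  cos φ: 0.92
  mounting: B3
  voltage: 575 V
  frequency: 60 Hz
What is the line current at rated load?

246 A

P_out = 206 kW = 206000 W
P_in = P_out / η = 206000 / 0.915 = 225137 W
I_L = P_in / (√3·V_L·cosφ) = 225137 / (1.732 × 575 × 0.92) = 246 A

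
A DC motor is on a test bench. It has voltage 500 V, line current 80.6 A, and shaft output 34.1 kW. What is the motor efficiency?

84.6 %

P_out = 34.1 kW = 34100 W
P_in = V·I = 500 × 80.6 = 40300 W
η = P_out / P_in = 34100 / 40300 = 0.846 = 84.6%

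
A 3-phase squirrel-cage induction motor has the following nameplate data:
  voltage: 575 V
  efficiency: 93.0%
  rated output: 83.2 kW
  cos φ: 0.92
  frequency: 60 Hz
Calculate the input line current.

97.6 A

P_out = 83.2 kW = 83200 W
P_in = P_out / η = 83200 / 0.930 = 89462 W
I_L = P_in / (√3·V_L·cosφ) = 89462 / (1.732 × 575 × 0.92) = 97.6 A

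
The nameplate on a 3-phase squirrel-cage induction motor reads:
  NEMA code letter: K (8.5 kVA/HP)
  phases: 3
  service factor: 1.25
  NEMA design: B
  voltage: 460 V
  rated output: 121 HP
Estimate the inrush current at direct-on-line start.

1290 A

S_LR = 8.5 × 121 = 1028.5 kVA
I_LR = S_LR/(√3·V_L) = 1028500/(1.732×460) = 1290 A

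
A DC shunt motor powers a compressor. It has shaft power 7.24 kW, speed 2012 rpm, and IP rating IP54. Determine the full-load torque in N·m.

ω = 2π × 2012/60 = 210.7 rad/s
τ = P/ω = 7240/210.7 = 34.4 N·m

34.4 N·m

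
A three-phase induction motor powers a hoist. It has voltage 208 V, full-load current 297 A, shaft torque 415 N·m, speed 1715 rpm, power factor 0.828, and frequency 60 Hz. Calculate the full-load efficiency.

84.1 %

ω = 2π × 1715/60 = 179.6 rad/s; P_out = τω = 415 × 179.6 = 74534 W
P_in = √3·V_L·I_L·cosφ = 1.732 × 208 × 297 × 0.828 = 88593 W
η = P_out / P_in = 74534 / 88593 = 0.841 = 84.1%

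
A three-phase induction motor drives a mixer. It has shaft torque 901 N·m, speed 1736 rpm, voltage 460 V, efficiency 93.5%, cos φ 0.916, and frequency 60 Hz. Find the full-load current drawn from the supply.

240 A

ω = 2π×1736/60 = 181.8 rad/s; P_out = τω = 901 × 181.8 = 163802 W
P_in = P_out / η = 163802 / 0.935 = 175189 W
I_L = P_in / (√3·V_L·cosφ) = 175189 / (1.732 × 460 × 0.916) = 240 A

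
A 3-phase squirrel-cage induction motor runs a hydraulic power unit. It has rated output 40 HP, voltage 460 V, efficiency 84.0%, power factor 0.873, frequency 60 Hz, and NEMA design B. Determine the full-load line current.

51.1 A

P_out = 40 × 746 = 29840 W
P_in = P_out / η = 29840 / 0.840 = 35524 W
I_L = P_in / (√3·V_L·cosφ) = 35524 / (1.732 × 460 × 0.873) = 51.1 A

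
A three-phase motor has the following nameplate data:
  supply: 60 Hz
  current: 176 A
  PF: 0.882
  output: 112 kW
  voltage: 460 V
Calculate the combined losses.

P_in = √3·V·I·cosφ = 1.732×460×176×0.882 = 123676 W
P_out = 112000 W
Losses = P_in − P_out = 123676 − 112000 = 11676 W

11.7 kW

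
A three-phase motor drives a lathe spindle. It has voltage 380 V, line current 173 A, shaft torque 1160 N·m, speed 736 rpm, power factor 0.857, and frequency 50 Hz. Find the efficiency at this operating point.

91.6 %

ω = 2π × 736/60 = 77.07 rad/s; P_out = τω = 1160 × 77.07 = 89401 W
P_in = √3·V_L·I_L·cosφ = 1.732 × 380 × 173 × 0.857 = 97579 W
η = P_out / P_in = 89401 / 97579 = 0.916 = 91.6%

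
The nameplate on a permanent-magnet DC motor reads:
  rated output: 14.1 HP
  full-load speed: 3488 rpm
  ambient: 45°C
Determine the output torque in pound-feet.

P_out = 14.1 × 746 = 10519 W
ω = 2π × 3488/60 = 365.3 rad/s
τ = P_out/ω = 10519/365.3 = 28.8 N·m
In lb·ft: 28.8/1.356 = 21.2 lb·ft

21.2 lb·ft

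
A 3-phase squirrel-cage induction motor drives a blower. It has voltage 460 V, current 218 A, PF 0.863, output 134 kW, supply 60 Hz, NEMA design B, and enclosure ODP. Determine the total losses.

P_in = √3·V·I·cosφ = 1.732×460×218×0.863 = 149890 W
P_out = 134000 W
Losses = P_in − P_out = 149890 − 134000 = 15890 W

15900 W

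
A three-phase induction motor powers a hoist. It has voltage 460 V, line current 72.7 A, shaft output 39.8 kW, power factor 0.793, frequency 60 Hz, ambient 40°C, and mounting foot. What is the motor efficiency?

86.6 %

P_out = 39.8 kW = 39800 W
P_in = √3·V_L·I_L·cosφ = 1.732 × 460 × 72.7 × 0.793 = 45932 W
η = P_out / P_in = 39800 / 45932 = 0.866 = 86.6%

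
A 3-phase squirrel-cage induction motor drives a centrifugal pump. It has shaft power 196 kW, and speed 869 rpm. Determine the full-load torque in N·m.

ω = 2π × 869/60 = 91 rad/s
τ = P/ω = 196000/91 = 2150 N·m

2150 N·m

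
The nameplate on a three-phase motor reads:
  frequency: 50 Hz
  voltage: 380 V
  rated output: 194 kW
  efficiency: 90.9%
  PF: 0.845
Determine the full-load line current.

384 A

P_out = 194 kW = 194000 W
P_in = P_out / η = 194000 / 0.909 = 213421 W
I_L = P_in / (√3·V_L·cosφ) = 213421 / (1.732 × 380 × 0.845) = 384 A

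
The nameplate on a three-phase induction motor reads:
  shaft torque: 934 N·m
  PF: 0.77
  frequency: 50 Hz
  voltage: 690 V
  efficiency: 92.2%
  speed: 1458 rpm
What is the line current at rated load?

ω = 2π×1458/60 = 152.7 rad/s; P_out = τω = 934 × 152.7 = 142622 W
P_in = P_out / η = 142622 / 0.922 = 154688 W
I_L = P_in / (√3·V_L·cosφ) = 154688 / (1.732 × 690 × 0.77) = 168 A

168 A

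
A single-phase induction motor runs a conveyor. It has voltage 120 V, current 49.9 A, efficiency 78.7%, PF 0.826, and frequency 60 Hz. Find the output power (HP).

5.22 HP

P_in = V·I·cosφ = 120 × 49.9 × 0.826 = 4946 W
P_out = η·P_in = 0.787 × 4946 = 3893 W
= 3893/746 = 5.22 HP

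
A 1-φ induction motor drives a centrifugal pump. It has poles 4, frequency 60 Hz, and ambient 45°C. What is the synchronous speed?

n_s = 120f/p = 120×60/4 = 1800 rpm

1800 rpm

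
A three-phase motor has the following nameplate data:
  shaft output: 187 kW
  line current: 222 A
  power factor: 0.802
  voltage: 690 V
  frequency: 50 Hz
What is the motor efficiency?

87.9 %

P_out = 187 kW = 187000 W
P_in = √3·V_L·I_L·cosφ = 1.732 × 690 × 222 × 0.802 = 212777 W
η = P_out / P_in = 187000 / 212777 = 0.879 = 87.9%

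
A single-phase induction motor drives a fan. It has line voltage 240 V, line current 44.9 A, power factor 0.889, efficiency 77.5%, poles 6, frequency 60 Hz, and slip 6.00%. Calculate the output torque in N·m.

P_in = V·I·cosφ = 240 × 44.9 × 0.889 = 9580 W
P_out = η·P_in = 0.775 × 9580 = 7425 W
n_s = 120×60/6 = 1200 rpm; n = 1200×(1−0.06) = 1128 rpm
ω = 2π×1128/60 = 118.1 rad/s
τ = P_out/ω = 7425/118.1 = 62.9 N·m

62.9 N·m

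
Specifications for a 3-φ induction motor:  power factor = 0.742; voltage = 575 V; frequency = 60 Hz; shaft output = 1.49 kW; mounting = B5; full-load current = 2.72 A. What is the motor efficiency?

P_out = 1.49 kW = 1490 W
P_in = √3·V_L·I_L·cosφ = 1.732 × 575 × 2.72 × 0.742 = 2010 W
η = P_out / P_in = 1490 / 2010 = 0.741 = 74.1%

74.1 %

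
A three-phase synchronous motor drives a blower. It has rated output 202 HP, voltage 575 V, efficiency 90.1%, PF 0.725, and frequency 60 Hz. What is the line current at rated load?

P_out = 202 × 746 = 150692 W
P_in = P_out / η = 150692 / 0.901 = 167250 W
I_L = P_in / (√3·V_L·cosφ) = 167250 / (1.732 × 575 × 0.725) = 232 A

232 A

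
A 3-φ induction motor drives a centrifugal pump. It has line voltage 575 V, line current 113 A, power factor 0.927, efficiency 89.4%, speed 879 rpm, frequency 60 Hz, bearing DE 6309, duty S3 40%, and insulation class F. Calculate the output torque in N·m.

1010 N·m

P_in = √3·V·I·cosφ = 1.732 × 575 × 113 × 0.927 = 104322 W
P_out = η·P_in = 0.894 × 104322 = 93264 W
n = 879 rpm
ω = 2π×879/60 = 92.05 rad/s
τ = P_out/ω = 93264/92.05 = 1010 N·m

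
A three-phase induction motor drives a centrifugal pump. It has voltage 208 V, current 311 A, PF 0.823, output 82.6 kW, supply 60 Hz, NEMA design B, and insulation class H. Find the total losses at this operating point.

9.61 kW

P_in = √3·V·I·cosφ = 1.732×208×311×0.823 = 92209 W
P_out = 82600 W
Losses = P_in − P_out = 92209 − 82600 = 9609 W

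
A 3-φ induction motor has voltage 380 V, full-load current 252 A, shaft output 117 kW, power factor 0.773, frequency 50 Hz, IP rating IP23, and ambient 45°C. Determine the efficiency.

91.3 %

P_out = 117 kW = 117000 W
P_in = √3·V_L·I_L·cosφ = 1.732 × 380 × 252 × 0.773 = 128207 W
η = P_out / P_in = 117000 / 128207 = 0.913 = 91.3%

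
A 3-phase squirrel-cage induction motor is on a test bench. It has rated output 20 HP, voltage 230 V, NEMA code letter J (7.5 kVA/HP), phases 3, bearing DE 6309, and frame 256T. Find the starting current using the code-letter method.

377 A

S_LR = 7.5 × 20 = 150 kVA
I_LR = S_LR/(√3·V_L) = 150000/(1.732×230) = 377 A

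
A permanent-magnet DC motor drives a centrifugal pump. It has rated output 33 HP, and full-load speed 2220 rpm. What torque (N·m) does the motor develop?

P_out = 33 × 746 = 24618 W
ω = 2π × 2220/60 = 232.5 rad/s
τ = P_out/ω = 24618/232.5 = 106 N·m

106 N·m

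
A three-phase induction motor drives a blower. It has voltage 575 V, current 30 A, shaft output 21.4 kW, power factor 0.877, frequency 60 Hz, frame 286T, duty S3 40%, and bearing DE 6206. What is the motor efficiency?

81.7 %

P_out = 21.4 kW = 21400 W
P_in = √3·V_L·I_L·cosφ = 1.732 × 575 × 30 × 0.877 = 26202 W
η = P_out / P_in = 21400 / 26202 = 0.817 = 81.7%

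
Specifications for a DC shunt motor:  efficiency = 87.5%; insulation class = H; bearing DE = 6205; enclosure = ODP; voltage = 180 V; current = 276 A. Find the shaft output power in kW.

P_in = V·I = 180 × 276 = 49680 W
P_out = η·P_in = 0.875 × 49680 = 43470 W

43.5 kW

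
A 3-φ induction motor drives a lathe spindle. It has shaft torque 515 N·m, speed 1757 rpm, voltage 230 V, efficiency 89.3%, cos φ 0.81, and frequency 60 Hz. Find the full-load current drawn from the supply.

329 A

ω = 2π×1757/60 = 184 rad/s; P_out = τω = 515 × 184 = 94760 W
P_in = P_out / η = 94760 / 0.893 = 106114 W
I_L = P_in / (√3·V_L·cosφ) = 106114 / (1.732 × 230 × 0.81) = 329 A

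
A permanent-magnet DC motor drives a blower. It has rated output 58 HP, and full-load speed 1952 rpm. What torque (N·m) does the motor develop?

212 N·m

P_out = 58 × 746 = 43268 W
ω = 2π × 1952/60 = 204.4 rad/s
τ = P_out/ω = 43268/204.4 = 212 N·m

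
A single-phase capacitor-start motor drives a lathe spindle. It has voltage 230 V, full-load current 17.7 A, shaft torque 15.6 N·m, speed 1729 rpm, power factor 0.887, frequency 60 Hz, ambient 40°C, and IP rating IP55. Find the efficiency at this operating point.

78.2 %

ω = 2π × 1729/60 = 181.1 rad/s; P_out = τω = 15.6 × 181.1 = 2825 W
P_in = V·I·cosφ = 230 × 17.7 × 0.887 = 3611 W
η = P_out / P_in = 2825 / 3611 = 0.782 = 78.2%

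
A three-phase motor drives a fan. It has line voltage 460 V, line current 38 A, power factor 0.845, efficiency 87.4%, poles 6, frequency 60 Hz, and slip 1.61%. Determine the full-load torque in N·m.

181 N·m

P_in = √3·V·I·cosφ = 1.732 × 460 × 38 × 0.845 = 25583 W
P_out = η·P_in = 0.874 × 25583 = 22360 W
n_s = 120×60/6 = 1200 rpm; n = 1200×(1−0.0161) = 1181 rpm
ω = 2π×1181/60 = 123.7 rad/s
τ = P_out/ω = 22360/123.7 = 181 N·m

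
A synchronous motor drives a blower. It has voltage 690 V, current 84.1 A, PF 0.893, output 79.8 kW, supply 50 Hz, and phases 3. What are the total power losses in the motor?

9.95 kW

P_in = √3·V·I·cosφ = 1.732×690×84.1×0.893 = 89752 W
P_out = 79800 W
Losses = P_in − P_out = 89752 − 79800 = 9952 W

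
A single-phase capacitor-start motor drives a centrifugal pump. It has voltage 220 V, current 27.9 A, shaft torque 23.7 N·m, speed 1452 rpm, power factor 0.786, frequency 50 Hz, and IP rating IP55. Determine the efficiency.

ω = 2π × 1452/60 = 152.1 rad/s; P_out = τω = 23.7 × 152.1 = 3605 W
P_in = V·I·cosφ = 220 × 27.9 × 0.786 = 4824 W
η = P_out / P_in = 3605 / 4824 = 0.747 = 74.7%

74.7 %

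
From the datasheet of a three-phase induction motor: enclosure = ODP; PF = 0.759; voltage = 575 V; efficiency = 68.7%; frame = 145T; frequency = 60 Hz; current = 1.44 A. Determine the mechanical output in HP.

P_in = √3·V·I·cosφ = 1.732 × 575 × 1.44 × 0.759 = 1088 W
P_out = η·P_in = 0.687 × 1088 = 747 W
= 747/746 = 1 HP

1 HP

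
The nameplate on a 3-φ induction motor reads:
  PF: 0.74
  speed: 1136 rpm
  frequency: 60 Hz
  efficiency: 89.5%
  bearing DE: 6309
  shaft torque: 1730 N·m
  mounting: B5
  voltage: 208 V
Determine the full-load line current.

ω = 2π×1136/60 = 119 rad/s; P_out = τω = 1730 × 119 = 205870 W
P_in = P_out / η = 205870 / 0.895 = 230022 W
I_L = P_in / (√3·V_L·cosφ) = 230022 / (1.732 × 208 × 0.74) = 863 A

863 A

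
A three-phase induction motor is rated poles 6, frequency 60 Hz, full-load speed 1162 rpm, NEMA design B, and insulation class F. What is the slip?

3.17 %

n_s = 120f/p = 120×60/6 = 1200 rpm
s = (n_s − n)/n_s = (1200 − 1162)/1200 = 0.0317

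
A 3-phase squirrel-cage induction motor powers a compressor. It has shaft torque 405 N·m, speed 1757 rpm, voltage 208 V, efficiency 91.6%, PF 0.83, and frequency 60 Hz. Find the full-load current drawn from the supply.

ω = 2π×1757/60 = 184 rad/s; P_out = τω = 405 × 184 = 74520 W
P_in = P_out / η = 74520 / 0.916 = 81354 W
I_L = P_in / (√3·V_L·cosφ) = 81354 / (1.732 × 208 × 0.83) = 272 A

272 A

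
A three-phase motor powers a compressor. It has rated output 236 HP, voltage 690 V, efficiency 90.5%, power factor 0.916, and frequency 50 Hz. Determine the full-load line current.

P_out = 236 × 746 = 176056 W
P_in = P_out / η = 176056 / 0.905 = 194537 W
I_L = P_in / (√3·V_L·cosφ) = 194537 / (1.732 × 690 × 0.916) = 178 A

178 A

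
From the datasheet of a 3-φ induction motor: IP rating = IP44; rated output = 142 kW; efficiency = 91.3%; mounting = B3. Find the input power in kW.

156 kW

P_out = 142000 W
P_in = P_out/η = 142000/0.913 = 155531 W = 156 kW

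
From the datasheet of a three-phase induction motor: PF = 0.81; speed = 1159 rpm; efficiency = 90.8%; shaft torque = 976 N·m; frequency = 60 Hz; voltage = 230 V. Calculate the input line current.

ω = 2π×1159/60 = 121.4 rad/s; P_out = τω = 976 × 121.4 = 118486 W
P_in = P_out / η = 118486 / 0.908 = 130491 W
I_L = P_in / (√3·V_L·cosφ) = 130491 / (1.732 × 230 × 0.81) = 404 A

404 A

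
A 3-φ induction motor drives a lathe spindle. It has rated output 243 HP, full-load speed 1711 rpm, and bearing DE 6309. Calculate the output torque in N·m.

P_out = 243 × 746 = 181278 W
ω = 2π × 1711/60 = 179.2 rad/s
τ = P_out/ω = 181278/179.2 = 1010 N·m

1010 N·m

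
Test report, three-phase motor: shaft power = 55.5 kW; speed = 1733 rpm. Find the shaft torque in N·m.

ω = 2π × 1733/60 = 181.5 rad/s
τ = P/ω = 55500/181.5 = 306 N·m

306 N·m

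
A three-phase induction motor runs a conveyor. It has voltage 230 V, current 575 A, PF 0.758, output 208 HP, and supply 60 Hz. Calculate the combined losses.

P_in = √3·V·I·cosφ = 1.732×230×575×0.758 = 173625 W
P_out = 208×746 = 155168 W
Losses = P_in − P_out = 173625 − 155168 = 18457 W

18.5 kW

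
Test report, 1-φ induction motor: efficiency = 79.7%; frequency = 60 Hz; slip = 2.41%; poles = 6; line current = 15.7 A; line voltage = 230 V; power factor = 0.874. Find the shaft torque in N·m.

20.5 N·m

P_in = V·I·cosφ = 230 × 15.7 × 0.874 = 3156 W
P_out = η·P_in = 0.797 × 3156 = 2515 W
n_s = 120×60/6 = 1200 rpm; n = 1200×(1−0.0241) = 1171 rpm
ω = 2π×1171/60 = 122.6 rad/s
τ = P_out/ω = 2515/122.6 = 20.5 N·m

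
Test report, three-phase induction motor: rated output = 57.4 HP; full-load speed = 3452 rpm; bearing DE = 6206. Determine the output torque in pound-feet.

P_out = 57.4 × 746 = 42820 W
ω = 2π × 3452/60 = 361.5 rad/s
τ = P_out/ω = 42820/361.5 = 118.5 N·m
In lb·ft: 118.5/1.356 = 87.4 lb·ft

87.4 lb·ft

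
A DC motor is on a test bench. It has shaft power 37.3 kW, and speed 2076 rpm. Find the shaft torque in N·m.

172 N·m

ω = 2π × 2076/60 = 217.4 rad/s
τ = P/ω = 37300/217.4 = 172 N·m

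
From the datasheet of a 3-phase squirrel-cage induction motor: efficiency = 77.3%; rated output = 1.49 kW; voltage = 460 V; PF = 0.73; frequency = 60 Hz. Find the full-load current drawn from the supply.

P_out = 1.49 kW = 1490 W
P_in = P_out / η = 1490 / 0.773 = 1928 W
I_L = P_in / (√3·V_L·cosφ) = 1928 / (1.732 × 460 × 0.73) = 3.31 A

3.31 A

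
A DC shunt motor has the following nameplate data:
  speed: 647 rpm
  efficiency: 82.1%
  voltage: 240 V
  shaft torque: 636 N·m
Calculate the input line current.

219 A

ω = 2π×647/60 = 67.75 rad/s; P_out = τω = 636 × 67.75 = 43089 W
P_in = P_out / η = 43089 / 0.821 = 52484 W
I = P_in / V = 52484 / 240 = 219 A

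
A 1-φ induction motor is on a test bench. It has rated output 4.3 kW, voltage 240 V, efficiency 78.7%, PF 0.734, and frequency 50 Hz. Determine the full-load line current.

31 A

P_out = 4.3 kW = 4300 W
P_in = P_out / η = 4300 / 0.787 = 5464 W
I = P_in / (V·cosφ) = 5464 / (240 × 0.734) = 31 A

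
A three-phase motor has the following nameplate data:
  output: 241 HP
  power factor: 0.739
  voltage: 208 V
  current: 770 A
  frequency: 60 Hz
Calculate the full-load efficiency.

P_out = 241 × 746 = 179786 W
P_in = √3·V_L·I_L·cosφ = 1.732 × 208 × 770 × 0.739 = 204996 W
η = P_out / P_in = 179786 / 204996 = 0.877 = 87.7%

87.7 %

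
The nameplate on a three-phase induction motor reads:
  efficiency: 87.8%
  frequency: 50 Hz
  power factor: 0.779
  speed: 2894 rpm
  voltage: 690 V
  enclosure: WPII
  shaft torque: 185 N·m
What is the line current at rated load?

ω = 2π×2894/60 = 303.1 rad/s; P_out = τω = 185 × 303.1 = 56074 W
P_in = P_out / η = 56074 / 0.878 = 63866 W
I_L = P_in / (√3·V_L·cosφ) = 63866 / (1.732 × 690 × 0.779) = 68.6 A

68.6 A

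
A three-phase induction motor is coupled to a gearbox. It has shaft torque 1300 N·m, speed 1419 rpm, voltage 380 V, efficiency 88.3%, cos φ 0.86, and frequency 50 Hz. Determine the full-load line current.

387 A

ω = 2π×1419/60 = 148.6 rad/s; P_out = τω = 1300 × 148.6 = 193180 W
P_in = P_out / η = 193180 / 0.883 = 218777 W
I_L = P_in / (√3·V_L·cosφ) = 218777 / (1.732 × 380 × 0.86) = 387 A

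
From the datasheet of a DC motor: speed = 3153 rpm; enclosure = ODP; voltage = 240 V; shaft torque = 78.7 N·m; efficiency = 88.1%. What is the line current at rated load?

ω = 2π×3153/60 = 330.2 rad/s; P_out = τω = 78.7 × 330.2 = 25987 W
P_in = P_out / η = 25987 / 0.881 = 29497 W
I = P_in / V = 29497 / 240 = 123 A

123 A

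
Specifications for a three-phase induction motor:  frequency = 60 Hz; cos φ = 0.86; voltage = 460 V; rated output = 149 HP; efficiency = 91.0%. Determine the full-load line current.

P_out = 149 × 746 = 111154 W
P_in = P_out / η = 111154 / 0.910 = 122147 W
I_L = P_in / (√3·V_L·cosφ) = 122147 / (1.732 × 460 × 0.86) = 178 A

178 A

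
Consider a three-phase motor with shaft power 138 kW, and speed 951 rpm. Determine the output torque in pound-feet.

1020 lb·ft

ω = 2π × 951/60 = 99.59 rad/s
τ = P/ω = 138000/99.59 = 1386 N·m
In lb·ft: 1386/1.356 = 1020 lb·ft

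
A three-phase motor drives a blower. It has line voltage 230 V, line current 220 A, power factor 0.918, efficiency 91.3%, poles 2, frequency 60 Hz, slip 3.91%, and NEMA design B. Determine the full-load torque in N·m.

203 N·m

P_in = √3·V·I·cosφ = 1.732 × 230 × 220 × 0.918 = 80453 W
P_out = η·P_in = 0.913 × 80453 = 73454 W
n_s = 120×60/2 = 3600 rpm; n = 3600×(1−0.0391) = 3459 rpm
ω = 2π×3459/60 = 362.2 rad/s
τ = P_out/ω = 73454/362.2 = 203 N·m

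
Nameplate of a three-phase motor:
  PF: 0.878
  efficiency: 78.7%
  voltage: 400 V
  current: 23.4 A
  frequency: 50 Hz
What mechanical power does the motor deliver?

P_in = √3·V·I·cosφ = 1.732 × 400 × 23.4 × 0.878 = 14234 W
P_out = η·P_in = 0.787 × 14234 = 11202 W

11.2 kW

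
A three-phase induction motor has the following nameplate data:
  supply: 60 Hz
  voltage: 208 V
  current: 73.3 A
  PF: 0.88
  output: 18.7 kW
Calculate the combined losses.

P_in = √3·V·I·cosφ = 1.732×208×73.3×0.88 = 23238 W
P_out = 18700 W
Losses = P_in − P_out = 23238 − 18700 = 4538 W

4.54 kW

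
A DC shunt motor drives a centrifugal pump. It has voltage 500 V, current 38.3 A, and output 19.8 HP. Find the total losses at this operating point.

P_in = V·I = 500×38.3 = 19150 W
P_out = 19.8×746 = 14771 W
Losses = P_in − P_out = 19150 − 14771 = 4379 W

4380 W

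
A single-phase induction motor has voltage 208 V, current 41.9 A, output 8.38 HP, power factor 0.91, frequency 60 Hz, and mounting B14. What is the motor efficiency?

78.8 %

P_out = 8.38 × 746 = 6251 W
P_in = V·I·cosφ = 208 × 41.9 × 0.91 = 7931 W
η = P_out / P_in = 6251 / 7931 = 0.788 = 78.8%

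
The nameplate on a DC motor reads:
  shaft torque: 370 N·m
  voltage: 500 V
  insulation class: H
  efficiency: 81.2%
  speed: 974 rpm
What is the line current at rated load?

ω = 2π×974/60 = 102 rad/s; P_out = τω = 370 × 102 = 37740 W
P_in = P_out / η = 37740 / 0.812 = 46478 W
I = P_in / V = 46478 / 500 = 93 A

93 A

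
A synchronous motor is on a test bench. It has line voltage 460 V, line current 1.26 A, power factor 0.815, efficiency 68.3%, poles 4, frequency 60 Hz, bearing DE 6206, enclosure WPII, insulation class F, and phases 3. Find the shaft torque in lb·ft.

P_in = √3·V·I·cosφ = 1.732 × 460 × 1.26 × 0.815 = 818 W
P_out = η·P_in = 0.683 × 818 = 559 W
n = n_s = 120×60/4 = 1800 rpm (synchronous)
ω = 2π×1800/60 = 188.5 rad/s
τ = P_out/ω = 559/188.5 = 2.966 N·m
In lb·ft: 2.966/1.356 = 2.19 lb·ft

2.19 lb·ft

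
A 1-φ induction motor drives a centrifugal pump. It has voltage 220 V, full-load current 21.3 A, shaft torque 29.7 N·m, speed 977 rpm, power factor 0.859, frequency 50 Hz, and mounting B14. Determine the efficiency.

ω = 2π × 977/60 = 102.3 rad/s; P_out = τω = 29.7 × 102.3 = 3038 W
P_in = V·I·cosφ = 220 × 21.3 × 0.859 = 4025 W
η = P_out / P_in = 3038 / 4025 = 0.755 = 75.5%

75.5 %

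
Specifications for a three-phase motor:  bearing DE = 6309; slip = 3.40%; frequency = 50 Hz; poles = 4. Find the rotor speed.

1449 rpm

n_s = 120f/p = 120×50/4 = 1500 rpm
n = n_s(1 − s) = 1500 × (1 − 0.034) = 1449 rpm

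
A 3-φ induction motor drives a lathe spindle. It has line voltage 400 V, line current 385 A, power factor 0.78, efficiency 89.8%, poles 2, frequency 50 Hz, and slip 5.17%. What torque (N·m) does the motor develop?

P_in = √3·V·I·cosφ = 1.732 × 400 × 385 × 0.78 = 208048 W
P_out = η·P_in = 0.898 × 208048 = 186827 W
n_s = 120×50/2 = 3000 rpm; n = 3000×(1−0.0517) = 2845 rpm
ω = 2π×2845/60 = 297.9 rad/s
τ = P_out/ω = 186827/297.9 = 627 N·m

627 N·m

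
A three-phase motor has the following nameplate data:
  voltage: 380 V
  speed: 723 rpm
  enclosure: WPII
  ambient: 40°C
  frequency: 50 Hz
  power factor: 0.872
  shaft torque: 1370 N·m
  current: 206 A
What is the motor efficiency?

87.7 %

ω = 2π × 723/60 = 75.71 rad/s; P_out = τω = 1370 × 75.71 = 103723 W
P_in = √3·V_L·I_L·cosφ = 1.732 × 380 × 206 × 0.872 = 118227 W
η = P_out / P_in = 103723 / 118227 = 0.877 = 87.7%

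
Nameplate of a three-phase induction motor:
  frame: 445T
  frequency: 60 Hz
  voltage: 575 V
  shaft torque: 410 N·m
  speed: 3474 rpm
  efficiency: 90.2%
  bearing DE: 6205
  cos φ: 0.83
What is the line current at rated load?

200 A

ω = 2π×3474/60 = 363.8 rad/s; P_out = τω = 410 × 363.8 = 149158 W
P_in = P_out / η = 149158 / 0.902 = 165364 W
I_L = P_in / (√3·V_L·cosφ) = 165364 / (1.732 × 575 × 0.83) = 200 A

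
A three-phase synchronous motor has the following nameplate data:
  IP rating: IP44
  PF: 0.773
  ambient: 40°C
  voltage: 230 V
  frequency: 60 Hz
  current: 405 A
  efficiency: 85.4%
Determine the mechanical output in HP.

143 HP

P_in = √3·V·I·cosφ = 1.732 × 230 × 405 × 0.773 = 124713 W
P_out = η·P_in = 0.854 × 124713 = 106505 W
= 106505/746 = 143 HP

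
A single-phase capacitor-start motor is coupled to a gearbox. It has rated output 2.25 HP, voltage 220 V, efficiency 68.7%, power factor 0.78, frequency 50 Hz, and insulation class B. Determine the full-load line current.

14.2 A

P_out = 2.25 × 746 = 1679 W
P_in = P_out / η = 1679 / 0.687 = 2444 W
I = P_in / (V·cosφ) = 2444 / (220 × 0.78) = 14.2 A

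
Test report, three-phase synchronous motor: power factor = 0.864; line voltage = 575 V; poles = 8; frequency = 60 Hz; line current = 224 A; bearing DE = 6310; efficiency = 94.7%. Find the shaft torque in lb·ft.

1430 lb·ft

P_in = √3·V·I·cosφ = 1.732 × 575 × 224 × 0.864 = 192743 W
P_out = η·P_in = 0.947 × 192743 = 182528 W
n = n_s = 120×60/8 = 900 rpm (synchronous)
ω = 2π×900/60 = 94.25 rad/s
τ = P_out/ω = 182528/94.25 = 1937 N·m
In lb·ft: 1937/1.356 = 1430 lb·ft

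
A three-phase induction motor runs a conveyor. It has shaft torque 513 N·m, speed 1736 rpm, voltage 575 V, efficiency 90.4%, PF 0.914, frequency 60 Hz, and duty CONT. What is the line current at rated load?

113 A

ω = 2π×1736/60 = 181.8 rad/s; P_out = τω = 513 × 181.8 = 93263 W
P_in = P_out / η = 93263 / 0.904 = 103167 W
I_L = P_in / (√3·V_L·cosφ) = 103167 / (1.732 × 575 × 0.914) = 113 A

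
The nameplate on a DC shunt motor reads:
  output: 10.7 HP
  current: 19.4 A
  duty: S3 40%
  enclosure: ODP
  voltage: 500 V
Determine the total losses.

P_in = V·I = 500×19.4 = 9700 W
P_out = 10.7×746 = 7982 W
Losses = P_in − P_out = 9700 − 7982 = 1718 W

1.72 kW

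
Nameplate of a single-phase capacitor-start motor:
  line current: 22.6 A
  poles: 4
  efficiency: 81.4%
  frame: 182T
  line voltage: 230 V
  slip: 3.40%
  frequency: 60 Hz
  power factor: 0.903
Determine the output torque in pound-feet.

15.5 lb·ft

P_in = V·I·cosφ = 230 × 22.6 × 0.903 = 4694 W
P_out = η·P_in = 0.814 × 4694 = 3821 W
n_s = 120×60/4 = 1800 rpm; n = 1800×(1−0.034) = 1739 rpm
ω = 2π×1739/60 = 182.1 rad/s
τ = P_out/ω = 3821/182.1 = 20.98 N·m
In lb·ft: 20.98/1.356 = 15.5 lb·ft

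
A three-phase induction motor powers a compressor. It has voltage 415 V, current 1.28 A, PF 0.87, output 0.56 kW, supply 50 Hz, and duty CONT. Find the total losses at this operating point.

240 W

P_in = √3·V·I·cosφ = 1.732×415×1.28×0.87 = 800 W
P_out = 560 W
Losses = P_in − P_out = 800 − 560 = 240 W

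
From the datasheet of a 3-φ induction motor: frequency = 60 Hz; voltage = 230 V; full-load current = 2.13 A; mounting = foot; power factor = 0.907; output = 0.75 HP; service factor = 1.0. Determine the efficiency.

P_out = 0.75 × 746 = 560 W
P_in = √3·V_L·I_L·cosφ = 1.732 × 230 × 2.13 × 0.907 = 770 W
η = P_out / P_in = 560 / 770 = 0.727 = 72.7%

72.7 %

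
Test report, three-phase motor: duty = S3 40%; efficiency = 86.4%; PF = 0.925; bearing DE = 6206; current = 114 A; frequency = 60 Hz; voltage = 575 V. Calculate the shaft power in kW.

P_in = √3·V·I·cosφ = 1.732 × 575 × 114 × 0.925 = 105018 W
P_out = η·P_in = 0.864 × 105018 = 90736 W

90.7 kW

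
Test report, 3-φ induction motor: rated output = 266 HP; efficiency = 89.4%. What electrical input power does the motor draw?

222 kW

P_out = 266 × 746 = 198436 W
P_in = P_out/η = 198436/0.894 = 221964 W = 222 kW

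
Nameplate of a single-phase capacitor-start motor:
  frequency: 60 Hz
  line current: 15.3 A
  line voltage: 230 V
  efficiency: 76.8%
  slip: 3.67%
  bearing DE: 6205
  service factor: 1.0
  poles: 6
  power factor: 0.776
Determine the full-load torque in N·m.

17.3 N·m

P_in = V·I·cosφ = 230 × 15.3 × 0.776 = 2731 W
P_out = η·P_in = 0.768 × 2731 = 2097 W
n_s = 120×60/6 = 1200 rpm; n = 1200×(1−0.0367) = 1156 rpm
ω = 2π×1156/60 = 121.1 rad/s
τ = P_out/ω = 2097/121.1 = 17.3 N·m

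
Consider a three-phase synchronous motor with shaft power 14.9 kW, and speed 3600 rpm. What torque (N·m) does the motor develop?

39.5 N·m

ω = 2π × 3600/60 = 377 rad/s
τ = P/ω = 14900/377 = 39.5 N·m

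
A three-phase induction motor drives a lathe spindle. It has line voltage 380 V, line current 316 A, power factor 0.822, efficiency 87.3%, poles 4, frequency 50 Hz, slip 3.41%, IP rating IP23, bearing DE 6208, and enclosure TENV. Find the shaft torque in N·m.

P_in = √3·V·I·cosφ = 1.732 × 380 × 316 × 0.822 = 170958 W
P_out = η·P_in = 0.873 × 170958 = 149246 W
n_s = 120×50/4 = 1500 rpm; n = 1500×(1−0.0341) = 1449 rpm
ω = 2π×1449/60 = 151.7 rad/s
τ = P_out/ω = 149246/151.7 = 984 N·m

984 N·m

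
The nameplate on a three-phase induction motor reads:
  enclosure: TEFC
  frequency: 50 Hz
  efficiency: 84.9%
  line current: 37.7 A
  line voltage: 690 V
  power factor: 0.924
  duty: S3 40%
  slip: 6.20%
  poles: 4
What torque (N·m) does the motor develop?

P_in = √3·V·I·cosφ = 1.732 × 690 × 37.7 × 0.924 = 41630 W
P_out = η·P_in = 0.849 × 41630 = 35344 W
n_s = 120×50/4 = 1500 rpm; n = 1500×(1−0.062) = 1407 rpm
ω = 2π×1407/60 = 147.3 rad/s
τ = P_out/ω = 35344/147.3 = 240 N·m

240 N·m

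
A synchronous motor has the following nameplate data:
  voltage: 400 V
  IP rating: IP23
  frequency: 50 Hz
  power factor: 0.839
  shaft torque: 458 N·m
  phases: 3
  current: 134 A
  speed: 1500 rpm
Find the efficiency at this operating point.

92.4 %

ω = 2π × 1500/60 = 157.1 rad/s; P_out = τω = 458 × 157.1 = 71952 W
P_in = √3·V_L·I_L·cosφ = 1.732 × 400 × 134 × 0.839 = 77889 W
η = P_out / P_in = 71952 / 77889 = 0.924 = 92.4%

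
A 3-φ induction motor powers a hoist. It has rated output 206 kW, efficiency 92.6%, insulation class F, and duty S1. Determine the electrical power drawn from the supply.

222 kW

P_out = 206000 W
P_in = P_out/η = 206000/0.926 = 222462 W = 222 kW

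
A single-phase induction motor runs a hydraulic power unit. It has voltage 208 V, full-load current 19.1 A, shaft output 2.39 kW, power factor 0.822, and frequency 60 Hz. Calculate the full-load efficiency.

P_out = 2.39 kW = 2390 W
P_in = V·I·cosφ = 208 × 19.1 × 0.822 = 3266 W
η = P_out / P_in = 2390 / 3266 = 0.732 = 73.2%

73.2 %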